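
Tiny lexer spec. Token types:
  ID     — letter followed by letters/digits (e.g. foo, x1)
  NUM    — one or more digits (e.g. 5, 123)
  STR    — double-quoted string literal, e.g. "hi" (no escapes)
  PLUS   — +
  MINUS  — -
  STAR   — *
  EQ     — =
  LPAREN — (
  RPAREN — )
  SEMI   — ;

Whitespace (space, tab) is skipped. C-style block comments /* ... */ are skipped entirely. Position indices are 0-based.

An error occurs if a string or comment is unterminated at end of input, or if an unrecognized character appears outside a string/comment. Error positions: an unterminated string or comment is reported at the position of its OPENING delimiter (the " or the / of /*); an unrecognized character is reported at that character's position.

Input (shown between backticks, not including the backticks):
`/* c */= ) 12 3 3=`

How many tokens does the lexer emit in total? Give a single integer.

Answer: 6

Derivation:
pos=0: enter COMMENT mode (saw '/*')
exit COMMENT mode (now at pos=7)
pos=7: emit EQ '='
pos=9: emit RPAREN ')'
pos=11: emit NUM '12' (now at pos=13)
pos=14: emit NUM '3' (now at pos=15)
pos=16: emit NUM '3' (now at pos=17)
pos=17: emit EQ '='
DONE. 6 tokens: [EQ, RPAREN, NUM, NUM, NUM, EQ]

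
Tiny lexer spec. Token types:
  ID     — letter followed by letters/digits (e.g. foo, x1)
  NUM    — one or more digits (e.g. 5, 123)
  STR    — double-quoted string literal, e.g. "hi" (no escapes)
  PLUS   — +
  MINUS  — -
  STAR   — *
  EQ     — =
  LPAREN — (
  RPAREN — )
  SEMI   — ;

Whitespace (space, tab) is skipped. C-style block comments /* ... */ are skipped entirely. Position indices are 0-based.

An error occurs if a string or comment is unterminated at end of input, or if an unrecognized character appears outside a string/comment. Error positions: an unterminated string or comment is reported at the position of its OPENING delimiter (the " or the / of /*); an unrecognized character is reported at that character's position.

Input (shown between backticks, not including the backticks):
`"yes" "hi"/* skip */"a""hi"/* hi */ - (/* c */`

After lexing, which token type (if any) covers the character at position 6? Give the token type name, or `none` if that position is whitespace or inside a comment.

pos=0: enter STRING mode
pos=0: emit STR "yes" (now at pos=5)
pos=6: enter STRING mode
pos=6: emit STR "hi" (now at pos=10)
pos=10: enter COMMENT mode (saw '/*')
exit COMMENT mode (now at pos=20)
pos=20: enter STRING mode
pos=20: emit STR "a" (now at pos=23)
pos=23: enter STRING mode
pos=23: emit STR "hi" (now at pos=27)
pos=27: enter COMMENT mode (saw '/*')
exit COMMENT mode (now at pos=35)
pos=36: emit MINUS '-'
pos=38: emit LPAREN '('
pos=39: enter COMMENT mode (saw '/*')
exit COMMENT mode (now at pos=46)
DONE. 6 tokens: [STR, STR, STR, STR, MINUS, LPAREN]
Position 6: char is '"' -> STR

Answer: STR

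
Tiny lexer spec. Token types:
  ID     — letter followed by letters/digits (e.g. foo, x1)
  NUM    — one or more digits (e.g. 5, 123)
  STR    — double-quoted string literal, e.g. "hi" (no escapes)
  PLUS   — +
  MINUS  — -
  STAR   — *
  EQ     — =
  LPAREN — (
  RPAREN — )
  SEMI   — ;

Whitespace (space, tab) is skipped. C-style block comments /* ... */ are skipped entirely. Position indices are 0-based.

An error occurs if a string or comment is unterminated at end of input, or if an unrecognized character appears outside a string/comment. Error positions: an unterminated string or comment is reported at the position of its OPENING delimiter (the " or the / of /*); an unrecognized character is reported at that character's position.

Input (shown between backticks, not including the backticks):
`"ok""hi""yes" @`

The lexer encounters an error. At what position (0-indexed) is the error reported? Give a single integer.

Answer: 14

Derivation:
pos=0: enter STRING mode
pos=0: emit STR "ok" (now at pos=4)
pos=4: enter STRING mode
pos=4: emit STR "hi" (now at pos=8)
pos=8: enter STRING mode
pos=8: emit STR "yes" (now at pos=13)
pos=14: ERROR — unrecognized char '@'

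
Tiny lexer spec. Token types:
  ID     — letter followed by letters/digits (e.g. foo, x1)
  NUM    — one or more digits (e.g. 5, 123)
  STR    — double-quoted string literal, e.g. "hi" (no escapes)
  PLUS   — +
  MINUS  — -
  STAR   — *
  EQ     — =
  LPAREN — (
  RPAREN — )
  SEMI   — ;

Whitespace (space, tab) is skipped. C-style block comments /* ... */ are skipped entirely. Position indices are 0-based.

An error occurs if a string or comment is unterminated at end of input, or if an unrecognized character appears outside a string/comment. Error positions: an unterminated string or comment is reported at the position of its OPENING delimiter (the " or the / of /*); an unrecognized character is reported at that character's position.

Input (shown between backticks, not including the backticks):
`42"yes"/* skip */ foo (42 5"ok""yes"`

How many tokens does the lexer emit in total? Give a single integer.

pos=0: emit NUM '42' (now at pos=2)
pos=2: enter STRING mode
pos=2: emit STR "yes" (now at pos=7)
pos=7: enter COMMENT mode (saw '/*')
exit COMMENT mode (now at pos=17)
pos=18: emit ID 'foo' (now at pos=21)
pos=22: emit LPAREN '('
pos=23: emit NUM '42' (now at pos=25)
pos=26: emit NUM '5' (now at pos=27)
pos=27: enter STRING mode
pos=27: emit STR "ok" (now at pos=31)
pos=31: enter STRING mode
pos=31: emit STR "yes" (now at pos=36)
DONE. 8 tokens: [NUM, STR, ID, LPAREN, NUM, NUM, STR, STR]

Answer: 8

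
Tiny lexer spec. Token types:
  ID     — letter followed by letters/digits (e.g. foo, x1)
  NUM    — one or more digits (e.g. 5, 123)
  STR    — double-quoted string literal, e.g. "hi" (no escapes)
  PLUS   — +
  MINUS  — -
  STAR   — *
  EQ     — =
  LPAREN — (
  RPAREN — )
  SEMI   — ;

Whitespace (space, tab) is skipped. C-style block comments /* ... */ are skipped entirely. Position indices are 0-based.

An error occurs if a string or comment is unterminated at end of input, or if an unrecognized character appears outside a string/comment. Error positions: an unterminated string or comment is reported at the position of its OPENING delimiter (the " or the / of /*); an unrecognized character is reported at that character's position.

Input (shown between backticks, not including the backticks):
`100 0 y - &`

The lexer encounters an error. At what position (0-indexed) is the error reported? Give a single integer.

Answer: 10

Derivation:
pos=0: emit NUM '100' (now at pos=3)
pos=4: emit NUM '0' (now at pos=5)
pos=6: emit ID 'y' (now at pos=7)
pos=8: emit MINUS '-'
pos=10: ERROR — unrecognized char '&'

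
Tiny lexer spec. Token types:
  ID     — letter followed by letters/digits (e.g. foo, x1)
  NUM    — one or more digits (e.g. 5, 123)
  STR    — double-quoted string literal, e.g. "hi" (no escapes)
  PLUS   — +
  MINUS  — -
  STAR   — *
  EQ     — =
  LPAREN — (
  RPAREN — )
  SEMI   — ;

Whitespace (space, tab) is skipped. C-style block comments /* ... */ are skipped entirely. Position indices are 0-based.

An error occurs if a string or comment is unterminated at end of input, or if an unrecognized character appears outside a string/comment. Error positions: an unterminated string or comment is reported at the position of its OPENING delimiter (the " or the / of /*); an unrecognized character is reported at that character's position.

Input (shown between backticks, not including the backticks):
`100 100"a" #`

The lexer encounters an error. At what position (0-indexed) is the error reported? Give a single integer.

Answer: 11

Derivation:
pos=0: emit NUM '100' (now at pos=3)
pos=4: emit NUM '100' (now at pos=7)
pos=7: enter STRING mode
pos=7: emit STR "a" (now at pos=10)
pos=11: ERROR — unrecognized char '#'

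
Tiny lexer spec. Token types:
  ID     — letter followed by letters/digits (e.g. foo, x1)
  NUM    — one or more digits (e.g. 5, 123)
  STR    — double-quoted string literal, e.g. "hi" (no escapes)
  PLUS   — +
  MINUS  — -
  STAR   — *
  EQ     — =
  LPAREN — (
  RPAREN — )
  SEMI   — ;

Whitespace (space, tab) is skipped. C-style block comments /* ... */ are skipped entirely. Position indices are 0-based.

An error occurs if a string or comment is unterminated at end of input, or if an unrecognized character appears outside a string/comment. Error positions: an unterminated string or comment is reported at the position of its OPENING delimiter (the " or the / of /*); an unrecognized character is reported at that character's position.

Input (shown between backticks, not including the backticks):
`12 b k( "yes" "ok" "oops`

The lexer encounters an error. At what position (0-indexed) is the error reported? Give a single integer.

Answer: 19

Derivation:
pos=0: emit NUM '12' (now at pos=2)
pos=3: emit ID 'b' (now at pos=4)
pos=5: emit ID 'k' (now at pos=6)
pos=6: emit LPAREN '('
pos=8: enter STRING mode
pos=8: emit STR "yes" (now at pos=13)
pos=14: enter STRING mode
pos=14: emit STR "ok" (now at pos=18)
pos=19: enter STRING mode
pos=19: ERROR — unterminated string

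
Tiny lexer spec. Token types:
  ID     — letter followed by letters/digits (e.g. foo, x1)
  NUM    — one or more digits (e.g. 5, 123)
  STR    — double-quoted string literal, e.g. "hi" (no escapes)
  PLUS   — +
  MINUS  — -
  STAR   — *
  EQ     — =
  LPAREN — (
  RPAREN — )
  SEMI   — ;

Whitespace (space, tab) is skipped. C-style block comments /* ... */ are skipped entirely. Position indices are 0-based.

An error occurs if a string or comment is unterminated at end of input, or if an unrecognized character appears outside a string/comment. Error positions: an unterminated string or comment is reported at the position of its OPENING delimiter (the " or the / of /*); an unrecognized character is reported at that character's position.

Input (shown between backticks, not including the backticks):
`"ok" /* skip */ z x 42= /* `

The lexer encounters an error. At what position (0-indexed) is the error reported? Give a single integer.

Answer: 24

Derivation:
pos=0: enter STRING mode
pos=0: emit STR "ok" (now at pos=4)
pos=5: enter COMMENT mode (saw '/*')
exit COMMENT mode (now at pos=15)
pos=16: emit ID 'z' (now at pos=17)
pos=18: emit ID 'x' (now at pos=19)
pos=20: emit NUM '42' (now at pos=22)
pos=22: emit EQ '='
pos=24: enter COMMENT mode (saw '/*')
pos=24: ERROR — unterminated comment (reached EOF)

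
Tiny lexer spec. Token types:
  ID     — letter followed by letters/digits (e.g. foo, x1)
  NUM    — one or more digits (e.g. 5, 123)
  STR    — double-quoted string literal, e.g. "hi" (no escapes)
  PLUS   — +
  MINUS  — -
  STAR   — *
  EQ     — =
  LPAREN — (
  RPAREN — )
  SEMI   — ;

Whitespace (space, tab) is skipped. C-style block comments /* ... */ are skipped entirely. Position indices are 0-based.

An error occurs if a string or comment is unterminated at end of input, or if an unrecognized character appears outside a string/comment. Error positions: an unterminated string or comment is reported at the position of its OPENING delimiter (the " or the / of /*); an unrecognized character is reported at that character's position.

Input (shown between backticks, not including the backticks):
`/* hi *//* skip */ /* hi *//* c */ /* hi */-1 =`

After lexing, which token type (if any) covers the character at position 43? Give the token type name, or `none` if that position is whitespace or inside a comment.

Answer: MINUS

Derivation:
pos=0: enter COMMENT mode (saw '/*')
exit COMMENT mode (now at pos=8)
pos=8: enter COMMENT mode (saw '/*')
exit COMMENT mode (now at pos=18)
pos=19: enter COMMENT mode (saw '/*')
exit COMMENT mode (now at pos=27)
pos=27: enter COMMENT mode (saw '/*')
exit COMMENT mode (now at pos=34)
pos=35: enter COMMENT mode (saw '/*')
exit COMMENT mode (now at pos=43)
pos=43: emit MINUS '-'
pos=44: emit NUM '1' (now at pos=45)
pos=46: emit EQ '='
DONE. 3 tokens: [MINUS, NUM, EQ]
Position 43: char is '-' -> MINUS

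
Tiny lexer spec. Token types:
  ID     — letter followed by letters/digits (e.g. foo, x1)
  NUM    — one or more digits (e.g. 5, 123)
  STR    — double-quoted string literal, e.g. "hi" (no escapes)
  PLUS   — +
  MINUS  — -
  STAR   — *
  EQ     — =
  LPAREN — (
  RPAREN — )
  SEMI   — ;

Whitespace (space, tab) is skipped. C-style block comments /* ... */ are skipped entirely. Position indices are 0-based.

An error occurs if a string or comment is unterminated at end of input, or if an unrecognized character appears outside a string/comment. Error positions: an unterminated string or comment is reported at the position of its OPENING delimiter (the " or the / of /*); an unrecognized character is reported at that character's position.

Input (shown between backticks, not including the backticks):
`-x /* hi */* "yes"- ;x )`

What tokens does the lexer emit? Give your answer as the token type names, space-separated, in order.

Answer: MINUS ID STAR STR MINUS SEMI ID RPAREN

Derivation:
pos=0: emit MINUS '-'
pos=1: emit ID 'x' (now at pos=2)
pos=3: enter COMMENT mode (saw '/*')
exit COMMENT mode (now at pos=11)
pos=11: emit STAR '*'
pos=13: enter STRING mode
pos=13: emit STR "yes" (now at pos=18)
pos=18: emit MINUS '-'
pos=20: emit SEMI ';'
pos=21: emit ID 'x' (now at pos=22)
pos=23: emit RPAREN ')'
DONE. 8 tokens: [MINUS, ID, STAR, STR, MINUS, SEMI, ID, RPAREN]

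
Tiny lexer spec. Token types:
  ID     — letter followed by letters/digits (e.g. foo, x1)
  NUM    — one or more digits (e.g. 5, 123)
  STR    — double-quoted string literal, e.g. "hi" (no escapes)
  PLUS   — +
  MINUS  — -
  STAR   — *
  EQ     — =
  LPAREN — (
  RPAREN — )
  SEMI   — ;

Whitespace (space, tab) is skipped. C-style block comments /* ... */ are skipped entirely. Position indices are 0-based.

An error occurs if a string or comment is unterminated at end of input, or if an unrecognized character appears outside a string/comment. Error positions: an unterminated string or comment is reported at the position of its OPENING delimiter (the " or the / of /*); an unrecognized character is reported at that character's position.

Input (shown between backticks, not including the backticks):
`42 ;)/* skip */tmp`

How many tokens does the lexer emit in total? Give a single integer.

pos=0: emit NUM '42' (now at pos=2)
pos=3: emit SEMI ';'
pos=4: emit RPAREN ')'
pos=5: enter COMMENT mode (saw '/*')
exit COMMENT mode (now at pos=15)
pos=15: emit ID 'tmp' (now at pos=18)
DONE. 4 tokens: [NUM, SEMI, RPAREN, ID]

Answer: 4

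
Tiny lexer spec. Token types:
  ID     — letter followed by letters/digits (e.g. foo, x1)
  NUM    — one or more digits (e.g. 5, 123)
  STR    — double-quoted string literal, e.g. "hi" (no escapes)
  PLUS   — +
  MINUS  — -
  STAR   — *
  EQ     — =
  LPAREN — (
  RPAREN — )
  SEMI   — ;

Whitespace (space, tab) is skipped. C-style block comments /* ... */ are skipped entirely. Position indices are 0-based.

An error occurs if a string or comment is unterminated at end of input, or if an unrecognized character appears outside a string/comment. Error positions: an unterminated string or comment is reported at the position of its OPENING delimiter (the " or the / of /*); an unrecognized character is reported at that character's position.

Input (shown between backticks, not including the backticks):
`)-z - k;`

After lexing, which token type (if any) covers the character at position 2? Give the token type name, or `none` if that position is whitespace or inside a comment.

pos=0: emit RPAREN ')'
pos=1: emit MINUS '-'
pos=2: emit ID 'z' (now at pos=3)
pos=4: emit MINUS '-'
pos=6: emit ID 'k' (now at pos=7)
pos=7: emit SEMI ';'
DONE. 6 tokens: [RPAREN, MINUS, ID, MINUS, ID, SEMI]
Position 2: char is 'z' -> ID

Answer: ID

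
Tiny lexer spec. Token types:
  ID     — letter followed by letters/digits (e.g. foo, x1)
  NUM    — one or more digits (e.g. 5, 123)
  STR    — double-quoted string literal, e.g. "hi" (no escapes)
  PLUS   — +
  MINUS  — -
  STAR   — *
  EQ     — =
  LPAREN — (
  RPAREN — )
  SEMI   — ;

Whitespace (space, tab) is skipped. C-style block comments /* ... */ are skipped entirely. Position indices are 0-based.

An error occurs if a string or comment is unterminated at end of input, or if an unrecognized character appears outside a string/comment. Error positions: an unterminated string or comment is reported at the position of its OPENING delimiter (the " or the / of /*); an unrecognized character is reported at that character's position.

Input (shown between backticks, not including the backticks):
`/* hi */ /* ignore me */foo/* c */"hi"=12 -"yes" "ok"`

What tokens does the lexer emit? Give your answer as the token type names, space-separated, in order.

pos=0: enter COMMENT mode (saw '/*')
exit COMMENT mode (now at pos=8)
pos=9: enter COMMENT mode (saw '/*')
exit COMMENT mode (now at pos=24)
pos=24: emit ID 'foo' (now at pos=27)
pos=27: enter COMMENT mode (saw '/*')
exit COMMENT mode (now at pos=34)
pos=34: enter STRING mode
pos=34: emit STR "hi" (now at pos=38)
pos=38: emit EQ '='
pos=39: emit NUM '12' (now at pos=41)
pos=42: emit MINUS '-'
pos=43: enter STRING mode
pos=43: emit STR "yes" (now at pos=48)
pos=49: enter STRING mode
pos=49: emit STR "ok" (now at pos=53)
DONE. 7 tokens: [ID, STR, EQ, NUM, MINUS, STR, STR]

Answer: ID STR EQ NUM MINUS STR STR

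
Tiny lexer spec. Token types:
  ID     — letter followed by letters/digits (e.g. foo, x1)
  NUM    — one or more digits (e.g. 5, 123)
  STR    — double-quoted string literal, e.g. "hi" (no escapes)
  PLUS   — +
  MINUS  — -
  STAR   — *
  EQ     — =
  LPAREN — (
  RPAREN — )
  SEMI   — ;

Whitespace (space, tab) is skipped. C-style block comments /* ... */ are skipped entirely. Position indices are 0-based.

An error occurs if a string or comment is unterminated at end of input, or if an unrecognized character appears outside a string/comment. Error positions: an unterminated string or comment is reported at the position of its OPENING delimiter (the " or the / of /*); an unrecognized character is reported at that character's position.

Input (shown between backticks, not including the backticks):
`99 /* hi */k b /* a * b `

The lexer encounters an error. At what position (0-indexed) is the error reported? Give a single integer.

Answer: 15

Derivation:
pos=0: emit NUM '99' (now at pos=2)
pos=3: enter COMMENT mode (saw '/*')
exit COMMENT mode (now at pos=11)
pos=11: emit ID 'k' (now at pos=12)
pos=13: emit ID 'b' (now at pos=14)
pos=15: enter COMMENT mode (saw '/*')
pos=15: ERROR — unterminated comment (reached EOF)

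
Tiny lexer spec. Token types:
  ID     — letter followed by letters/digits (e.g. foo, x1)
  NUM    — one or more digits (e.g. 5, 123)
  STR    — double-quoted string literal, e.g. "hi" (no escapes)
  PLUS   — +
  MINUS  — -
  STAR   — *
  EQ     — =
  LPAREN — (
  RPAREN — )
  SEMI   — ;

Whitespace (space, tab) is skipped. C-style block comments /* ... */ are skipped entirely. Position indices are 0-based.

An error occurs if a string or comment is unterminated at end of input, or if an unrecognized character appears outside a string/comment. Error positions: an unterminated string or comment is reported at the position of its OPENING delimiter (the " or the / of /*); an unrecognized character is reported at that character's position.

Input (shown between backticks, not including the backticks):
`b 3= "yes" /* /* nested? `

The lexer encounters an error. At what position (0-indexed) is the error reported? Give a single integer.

pos=0: emit ID 'b' (now at pos=1)
pos=2: emit NUM '3' (now at pos=3)
pos=3: emit EQ '='
pos=5: enter STRING mode
pos=5: emit STR "yes" (now at pos=10)
pos=11: enter COMMENT mode (saw '/*')
pos=11: ERROR — unterminated comment (reached EOF)

Answer: 11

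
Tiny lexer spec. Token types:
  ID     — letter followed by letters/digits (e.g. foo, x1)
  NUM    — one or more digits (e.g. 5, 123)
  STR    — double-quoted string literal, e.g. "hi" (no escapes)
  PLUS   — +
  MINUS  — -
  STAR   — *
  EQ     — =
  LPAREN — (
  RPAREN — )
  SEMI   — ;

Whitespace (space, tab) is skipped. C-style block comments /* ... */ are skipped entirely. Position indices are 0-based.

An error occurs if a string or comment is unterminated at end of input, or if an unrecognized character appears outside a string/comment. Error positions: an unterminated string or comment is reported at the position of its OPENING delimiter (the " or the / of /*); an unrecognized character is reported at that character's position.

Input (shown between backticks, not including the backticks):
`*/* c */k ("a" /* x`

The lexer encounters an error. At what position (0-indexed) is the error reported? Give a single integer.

pos=0: emit STAR '*'
pos=1: enter COMMENT mode (saw '/*')
exit COMMENT mode (now at pos=8)
pos=8: emit ID 'k' (now at pos=9)
pos=10: emit LPAREN '('
pos=11: enter STRING mode
pos=11: emit STR "a" (now at pos=14)
pos=15: enter COMMENT mode (saw '/*')
pos=15: ERROR — unterminated comment (reached EOF)

Answer: 15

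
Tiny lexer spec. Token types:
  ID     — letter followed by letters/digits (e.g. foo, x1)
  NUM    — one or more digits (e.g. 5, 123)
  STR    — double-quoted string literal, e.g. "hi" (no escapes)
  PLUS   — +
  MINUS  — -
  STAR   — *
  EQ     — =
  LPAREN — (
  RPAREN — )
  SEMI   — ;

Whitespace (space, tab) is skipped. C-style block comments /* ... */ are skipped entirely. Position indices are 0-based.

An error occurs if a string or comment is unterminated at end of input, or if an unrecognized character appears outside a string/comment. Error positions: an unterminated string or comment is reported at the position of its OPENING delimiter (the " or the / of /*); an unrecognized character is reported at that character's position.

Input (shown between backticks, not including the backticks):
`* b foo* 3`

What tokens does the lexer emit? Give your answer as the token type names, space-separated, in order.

Answer: STAR ID ID STAR NUM

Derivation:
pos=0: emit STAR '*'
pos=2: emit ID 'b' (now at pos=3)
pos=4: emit ID 'foo' (now at pos=7)
pos=7: emit STAR '*'
pos=9: emit NUM '3' (now at pos=10)
DONE. 5 tokens: [STAR, ID, ID, STAR, NUM]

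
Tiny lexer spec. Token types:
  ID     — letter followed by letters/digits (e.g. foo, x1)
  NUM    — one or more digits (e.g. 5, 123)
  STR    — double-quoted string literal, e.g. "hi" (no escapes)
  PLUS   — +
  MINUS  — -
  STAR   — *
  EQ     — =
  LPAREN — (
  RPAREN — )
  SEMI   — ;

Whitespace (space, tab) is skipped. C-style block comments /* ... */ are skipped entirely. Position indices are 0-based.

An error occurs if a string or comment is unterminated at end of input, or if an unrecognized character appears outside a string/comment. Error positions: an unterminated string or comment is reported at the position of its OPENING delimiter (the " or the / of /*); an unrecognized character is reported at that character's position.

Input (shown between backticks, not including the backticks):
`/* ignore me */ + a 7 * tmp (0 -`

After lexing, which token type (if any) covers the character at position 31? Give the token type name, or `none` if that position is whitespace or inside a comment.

Answer: MINUS

Derivation:
pos=0: enter COMMENT mode (saw '/*')
exit COMMENT mode (now at pos=15)
pos=16: emit PLUS '+'
pos=18: emit ID 'a' (now at pos=19)
pos=20: emit NUM '7' (now at pos=21)
pos=22: emit STAR '*'
pos=24: emit ID 'tmp' (now at pos=27)
pos=28: emit LPAREN '('
pos=29: emit NUM '0' (now at pos=30)
pos=31: emit MINUS '-'
DONE. 8 tokens: [PLUS, ID, NUM, STAR, ID, LPAREN, NUM, MINUS]
Position 31: char is '-' -> MINUS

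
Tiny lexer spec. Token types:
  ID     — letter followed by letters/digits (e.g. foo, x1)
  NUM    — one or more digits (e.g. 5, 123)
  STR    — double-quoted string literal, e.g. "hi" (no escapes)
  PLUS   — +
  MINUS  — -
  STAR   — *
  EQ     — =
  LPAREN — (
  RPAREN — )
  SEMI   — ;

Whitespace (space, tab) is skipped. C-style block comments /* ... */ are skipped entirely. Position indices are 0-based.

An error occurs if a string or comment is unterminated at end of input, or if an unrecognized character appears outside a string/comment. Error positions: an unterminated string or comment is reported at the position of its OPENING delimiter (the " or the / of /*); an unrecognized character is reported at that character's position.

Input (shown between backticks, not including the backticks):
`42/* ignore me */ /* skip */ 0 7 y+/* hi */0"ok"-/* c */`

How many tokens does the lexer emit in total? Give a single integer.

Answer: 8

Derivation:
pos=0: emit NUM '42' (now at pos=2)
pos=2: enter COMMENT mode (saw '/*')
exit COMMENT mode (now at pos=17)
pos=18: enter COMMENT mode (saw '/*')
exit COMMENT mode (now at pos=28)
pos=29: emit NUM '0' (now at pos=30)
pos=31: emit NUM '7' (now at pos=32)
pos=33: emit ID 'y' (now at pos=34)
pos=34: emit PLUS '+'
pos=35: enter COMMENT mode (saw '/*')
exit COMMENT mode (now at pos=43)
pos=43: emit NUM '0' (now at pos=44)
pos=44: enter STRING mode
pos=44: emit STR "ok" (now at pos=48)
pos=48: emit MINUS '-'
pos=49: enter COMMENT mode (saw '/*')
exit COMMENT mode (now at pos=56)
DONE. 8 tokens: [NUM, NUM, NUM, ID, PLUS, NUM, STR, MINUS]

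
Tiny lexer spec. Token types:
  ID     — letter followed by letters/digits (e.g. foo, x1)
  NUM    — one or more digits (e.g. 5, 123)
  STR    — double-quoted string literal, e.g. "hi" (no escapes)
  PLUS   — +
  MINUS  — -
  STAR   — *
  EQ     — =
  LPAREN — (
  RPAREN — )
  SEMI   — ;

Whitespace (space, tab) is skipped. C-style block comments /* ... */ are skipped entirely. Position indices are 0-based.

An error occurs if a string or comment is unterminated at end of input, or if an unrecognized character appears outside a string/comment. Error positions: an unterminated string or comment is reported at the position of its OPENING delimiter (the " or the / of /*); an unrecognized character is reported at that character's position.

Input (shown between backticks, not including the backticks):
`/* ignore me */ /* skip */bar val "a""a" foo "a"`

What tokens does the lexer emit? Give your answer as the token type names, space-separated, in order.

pos=0: enter COMMENT mode (saw '/*')
exit COMMENT mode (now at pos=15)
pos=16: enter COMMENT mode (saw '/*')
exit COMMENT mode (now at pos=26)
pos=26: emit ID 'bar' (now at pos=29)
pos=30: emit ID 'val' (now at pos=33)
pos=34: enter STRING mode
pos=34: emit STR "a" (now at pos=37)
pos=37: enter STRING mode
pos=37: emit STR "a" (now at pos=40)
pos=41: emit ID 'foo' (now at pos=44)
pos=45: enter STRING mode
pos=45: emit STR "a" (now at pos=48)
DONE. 6 tokens: [ID, ID, STR, STR, ID, STR]

Answer: ID ID STR STR ID STR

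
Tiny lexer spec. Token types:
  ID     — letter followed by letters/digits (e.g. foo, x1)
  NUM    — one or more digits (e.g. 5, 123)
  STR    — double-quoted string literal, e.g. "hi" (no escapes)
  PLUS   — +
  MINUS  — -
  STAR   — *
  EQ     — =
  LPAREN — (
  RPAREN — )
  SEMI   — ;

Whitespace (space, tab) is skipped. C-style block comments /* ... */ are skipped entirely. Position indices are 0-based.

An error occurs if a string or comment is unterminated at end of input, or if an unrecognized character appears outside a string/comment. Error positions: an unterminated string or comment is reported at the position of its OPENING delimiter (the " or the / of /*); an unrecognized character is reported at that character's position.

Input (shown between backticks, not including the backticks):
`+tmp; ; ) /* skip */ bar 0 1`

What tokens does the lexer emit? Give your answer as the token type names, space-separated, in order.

Answer: PLUS ID SEMI SEMI RPAREN ID NUM NUM

Derivation:
pos=0: emit PLUS '+'
pos=1: emit ID 'tmp' (now at pos=4)
pos=4: emit SEMI ';'
pos=6: emit SEMI ';'
pos=8: emit RPAREN ')'
pos=10: enter COMMENT mode (saw '/*')
exit COMMENT mode (now at pos=20)
pos=21: emit ID 'bar' (now at pos=24)
pos=25: emit NUM '0' (now at pos=26)
pos=27: emit NUM '1' (now at pos=28)
DONE. 8 tokens: [PLUS, ID, SEMI, SEMI, RPAREN, ID, NUM, NUM]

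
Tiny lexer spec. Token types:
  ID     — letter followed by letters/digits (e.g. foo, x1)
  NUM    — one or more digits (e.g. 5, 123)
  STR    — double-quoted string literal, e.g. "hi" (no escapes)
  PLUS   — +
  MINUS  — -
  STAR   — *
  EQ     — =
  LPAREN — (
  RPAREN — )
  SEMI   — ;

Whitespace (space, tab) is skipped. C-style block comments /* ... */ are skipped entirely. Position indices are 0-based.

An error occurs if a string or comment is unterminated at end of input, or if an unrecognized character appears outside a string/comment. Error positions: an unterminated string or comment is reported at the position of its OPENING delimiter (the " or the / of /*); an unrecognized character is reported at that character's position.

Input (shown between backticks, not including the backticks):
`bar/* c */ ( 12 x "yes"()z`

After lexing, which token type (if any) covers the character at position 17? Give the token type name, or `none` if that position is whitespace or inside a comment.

Answer: none

Derivation:
pos=0: emit ID 'bar' (now at pos=3)
pos=3: enter COMMENT mode (saw '/*')
exit COMMENT mode (now at pos=10)
pos=11: emit LPAREN '('
pos=13: emit NUM '12' (now at pos=15)
pos=16: emit ID 'x' (now at pos=17)
pos=18: enter STRING mode
pos=18: emit STR "yes" (now at pos=23)
pos=23: emit LPAREN '('
pos=24: emit RPAREN ')'
pos=25: emit ID 'z' (now at pos=26)
DONE. 8 tokens: [ID, LPAREN, NUM, ID, STR, LPAREN, RPAREN, ID]
Position 17: char is ' ' -> none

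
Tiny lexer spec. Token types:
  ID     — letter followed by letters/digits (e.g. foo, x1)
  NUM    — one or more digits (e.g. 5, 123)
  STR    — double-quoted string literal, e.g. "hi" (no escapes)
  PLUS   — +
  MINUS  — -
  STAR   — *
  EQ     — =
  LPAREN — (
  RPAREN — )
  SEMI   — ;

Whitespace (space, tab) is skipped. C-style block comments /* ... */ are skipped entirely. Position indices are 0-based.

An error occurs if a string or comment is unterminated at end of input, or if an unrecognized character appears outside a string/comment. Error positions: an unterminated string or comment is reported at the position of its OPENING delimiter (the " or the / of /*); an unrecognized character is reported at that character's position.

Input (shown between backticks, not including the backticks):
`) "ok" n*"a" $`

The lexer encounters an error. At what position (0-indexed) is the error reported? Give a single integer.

pos=0: emit RPAREN ')'
pos=2: enter STRING mode
pos=2: emit STR "ok" (now at pos=6)
pos=7: emit ID 'n' (now at pos=8)
pos=8: emit STAR '*'
pos=9: enter STRING mode
pos=9: emit STR "a" (now at pos=12)
pos=13: ERROR — unrecognized char '$'

Answer: 13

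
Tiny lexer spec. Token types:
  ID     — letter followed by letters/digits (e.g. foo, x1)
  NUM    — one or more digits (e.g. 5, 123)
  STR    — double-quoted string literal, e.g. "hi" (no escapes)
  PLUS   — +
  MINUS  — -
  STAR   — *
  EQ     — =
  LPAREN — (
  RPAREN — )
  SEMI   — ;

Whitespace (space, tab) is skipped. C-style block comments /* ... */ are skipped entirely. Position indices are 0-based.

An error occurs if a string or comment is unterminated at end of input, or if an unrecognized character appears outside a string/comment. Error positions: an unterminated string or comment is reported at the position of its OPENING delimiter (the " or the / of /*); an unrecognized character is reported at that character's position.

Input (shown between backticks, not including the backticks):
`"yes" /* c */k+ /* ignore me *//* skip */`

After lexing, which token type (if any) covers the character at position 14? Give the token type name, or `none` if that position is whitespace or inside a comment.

pos=0: enter STRING mode
pos=0: emit STR "yes" (now at pos=5)
pos=6: enter COMMENT mode (saw '/*')
exit COMMENT mode (now at pos=13)
pos=13: emit ID 'k' (now at pos=14)
pos=14: emit PLUS '+'
pos=16: enter COMMENT mode (saw '/*')
exit COMMENT mode (now at pos=31)
pos=31: enter COMMENT mode (saw '/*')
exit COMMENT mode (now at pos=41)
DONE. 3 tokens: [STR, ID, PLUS]
Position 14: char is '+' -> PLUS

Answer: PLUS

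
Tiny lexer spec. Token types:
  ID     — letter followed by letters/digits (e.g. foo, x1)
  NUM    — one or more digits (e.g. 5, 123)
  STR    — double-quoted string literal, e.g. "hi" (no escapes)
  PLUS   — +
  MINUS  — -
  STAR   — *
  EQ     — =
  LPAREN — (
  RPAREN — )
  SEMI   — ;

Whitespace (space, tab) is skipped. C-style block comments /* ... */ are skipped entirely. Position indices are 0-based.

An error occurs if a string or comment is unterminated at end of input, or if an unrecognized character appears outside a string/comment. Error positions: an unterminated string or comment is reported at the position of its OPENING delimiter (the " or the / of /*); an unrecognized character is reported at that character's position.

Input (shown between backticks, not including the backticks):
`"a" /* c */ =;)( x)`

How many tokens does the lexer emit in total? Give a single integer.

Answer: 7

Derivation:
pos=0: enter STRING mode
pos=0: emit STR "a" (now at pos=3)
pos=4: enter COMMENT mode (saw '/*')
exit COMMENT mode (now at pos=11)
pos=12: emit EQ '='
pos=13: emit SEMI ';'
pos=14: emit RPAREN ')'
pos=15: emit LPAREN '('
pos=17: emit ID 'x' (now at pos=18)
pos=18: emit RPAREN ')'
DONE. 7 tokens: [STR, EQ, SEMI, RPAREN, LPAREN, ID, RPAREN]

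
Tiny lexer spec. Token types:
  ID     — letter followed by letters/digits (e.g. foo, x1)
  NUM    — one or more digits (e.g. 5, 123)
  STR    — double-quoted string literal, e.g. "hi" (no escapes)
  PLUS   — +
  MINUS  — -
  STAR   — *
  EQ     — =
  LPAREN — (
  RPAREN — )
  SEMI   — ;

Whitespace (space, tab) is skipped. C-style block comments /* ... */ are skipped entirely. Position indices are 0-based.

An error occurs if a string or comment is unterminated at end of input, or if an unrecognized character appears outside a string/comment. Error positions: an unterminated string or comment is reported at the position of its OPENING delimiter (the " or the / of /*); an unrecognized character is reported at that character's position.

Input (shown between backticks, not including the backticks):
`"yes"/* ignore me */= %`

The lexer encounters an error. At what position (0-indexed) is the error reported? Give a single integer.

Answer: 22

Derivation:
pos=0: enter STRING mode
pos=0: emit STR "yes" (now at pos=5)
pos=5: enter COMMENT mode (saw '/*')
exit COMMENT mode (now at pos=20)
pos=20: emit EQ '='
pos=22: ERROR — unrecognized char '%'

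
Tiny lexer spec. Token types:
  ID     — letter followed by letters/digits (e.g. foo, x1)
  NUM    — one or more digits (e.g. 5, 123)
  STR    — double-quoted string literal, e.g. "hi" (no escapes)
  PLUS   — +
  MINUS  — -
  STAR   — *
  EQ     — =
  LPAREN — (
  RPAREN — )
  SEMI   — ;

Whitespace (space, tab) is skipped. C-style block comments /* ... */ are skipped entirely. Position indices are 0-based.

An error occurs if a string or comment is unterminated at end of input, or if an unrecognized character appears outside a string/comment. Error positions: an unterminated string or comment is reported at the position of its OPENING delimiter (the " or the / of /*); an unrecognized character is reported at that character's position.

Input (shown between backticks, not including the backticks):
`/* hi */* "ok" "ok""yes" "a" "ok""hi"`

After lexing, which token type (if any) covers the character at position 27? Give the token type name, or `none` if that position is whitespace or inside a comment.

pos=0: enter COMMENT mode (saw '/*')
exit COMMENT mode (now at pos=8)
pos=8: emit STAR '*'
pos=10: enter STRING mode
pos=10: emit STR "ok" (now at pos=14)
pos=15: enter STRING mode
pos=15: emit STR "ok" (now at pos=19)
pos=19: enter STRING mode
pos=19: emit STR "yes" (now at pos=24)
pos=25: enter STRING mode
pos=25: emit STR "a" (now at pos=28)
pos=29: enter STRING mode
pos=29: emit STR "ok" (now at pos=33)
pos=33: enter STRING mode
pos=33: emit STR "hi" (now at pos=37)
DONE. 7 tokens: [STAR, STR, STR, STR, STR, STR, STR]
Position 27: char is '"' -> STR

Answer: STR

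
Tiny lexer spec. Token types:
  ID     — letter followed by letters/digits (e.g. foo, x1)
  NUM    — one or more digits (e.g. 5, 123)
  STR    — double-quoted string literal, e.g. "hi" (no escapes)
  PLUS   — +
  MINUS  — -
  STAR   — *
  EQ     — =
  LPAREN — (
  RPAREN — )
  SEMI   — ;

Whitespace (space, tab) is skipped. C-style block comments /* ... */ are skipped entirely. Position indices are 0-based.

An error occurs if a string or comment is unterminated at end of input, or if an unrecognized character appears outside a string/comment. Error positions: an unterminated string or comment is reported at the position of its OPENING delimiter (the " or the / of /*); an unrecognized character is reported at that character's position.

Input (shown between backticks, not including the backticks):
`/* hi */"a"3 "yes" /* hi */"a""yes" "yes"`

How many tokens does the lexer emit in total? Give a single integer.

pos=0: enter COMMENT mode (saw '/*')
exit COMMENT mode (now at pos=8)
pos=8: enter STRING mode
pos=8: emit STR "a" (now at pos=11)
pos=11: emit NUM '3' (now at pos=12)
pos=13: enter STRING mode
pos=13: emit STR "yes" (now at pos=18)
pos=19: enter COMMENT mode (saw '/*')
exit COMMENT mode (now at pos=27)
pos=27: enter STRING mode
pos=27: emit STR "a" (now at pos=30)
pos=30: enter STRING mode
pos=30: emit STR "yes" (now at pos=35)
pos=36: enter STRING mode
pos=36: emit STR "yes" (now at pos=41)
DONE. 6 tokens: [STR, NUM, STR, STR, STR, STR]

Answer: 6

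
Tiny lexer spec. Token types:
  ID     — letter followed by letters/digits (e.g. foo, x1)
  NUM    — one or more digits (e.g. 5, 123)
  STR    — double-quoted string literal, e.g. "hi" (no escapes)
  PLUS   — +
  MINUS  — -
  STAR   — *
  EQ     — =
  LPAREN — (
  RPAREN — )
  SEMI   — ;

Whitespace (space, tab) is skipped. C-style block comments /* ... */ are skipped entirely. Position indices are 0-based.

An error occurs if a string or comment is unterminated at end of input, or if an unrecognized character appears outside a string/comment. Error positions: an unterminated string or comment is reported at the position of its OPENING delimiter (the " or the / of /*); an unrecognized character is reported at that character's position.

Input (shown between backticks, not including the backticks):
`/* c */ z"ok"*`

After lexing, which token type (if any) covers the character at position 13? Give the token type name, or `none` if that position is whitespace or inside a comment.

pos=0: enter COMMENT mode (saw '/*')
exit COMMENT mode (now at pos=7)
pos=8: emit ID 'z' (now at pos=9)
pos=9: enter STRING mode
pos=9: emit STR "ok" (now at pos=13)
pos=13: emit STAR '*'
DONE. 3 tokens: [ID, STR, STAR]
Position 13: char is '*' -> STAR

Answer: STAR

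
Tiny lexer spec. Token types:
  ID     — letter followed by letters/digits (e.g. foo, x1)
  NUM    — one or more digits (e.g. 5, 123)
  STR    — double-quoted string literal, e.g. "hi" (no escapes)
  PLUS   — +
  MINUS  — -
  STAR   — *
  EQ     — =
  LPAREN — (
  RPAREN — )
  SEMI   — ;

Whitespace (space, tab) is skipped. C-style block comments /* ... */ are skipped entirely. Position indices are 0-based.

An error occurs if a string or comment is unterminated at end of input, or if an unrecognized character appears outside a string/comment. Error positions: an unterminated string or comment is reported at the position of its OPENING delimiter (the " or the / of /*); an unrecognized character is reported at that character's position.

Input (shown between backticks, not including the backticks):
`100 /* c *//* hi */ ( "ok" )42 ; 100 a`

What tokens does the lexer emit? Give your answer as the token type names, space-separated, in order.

pos=0: emit NUM '100' (now at pos=3)
pos=4: enter COMMENT mode (saw '/*')
exit COMMENT mode (now at pos=11)
pos=11: enter COMMENT mode (saw '/*')
exit COMMENT mode (now at pos=19)
pos=20: emit LPAREN '('
pos=22: enter STRING mode
pos=22: emit STR "ok" (now at pos=26)
pos=27: emit RPAREN ')'
pos=28: emit NUM '42' (now at pos=30)
pos=31: emit SEMI ';'
pos=33: emit NUM '100' (now at pos=36)
pos=37: emit ID 'a' (now at pos=38)
DONE. 8 tokens: [NUM, LPAREN, STR, RPAREN, NUM, SEMI, NUM, ID]

Answer: NUM LPAREN STR RPAREN NUM SEMI NUM ID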